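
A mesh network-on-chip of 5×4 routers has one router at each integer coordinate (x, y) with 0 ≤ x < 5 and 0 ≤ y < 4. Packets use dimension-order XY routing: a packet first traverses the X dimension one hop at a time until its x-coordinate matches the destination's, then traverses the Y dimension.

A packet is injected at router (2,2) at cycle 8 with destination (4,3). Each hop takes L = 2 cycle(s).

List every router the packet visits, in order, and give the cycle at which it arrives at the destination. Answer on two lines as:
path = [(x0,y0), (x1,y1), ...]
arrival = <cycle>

#0 — 2,2 | c8
#1 — 3,2 | c10 | E
#2 — 4,2 | c12 | E
#3 — 4,3 | c14 | N

path = [(2,2), (3,2), (4,2), (4,3)]
arrival = 14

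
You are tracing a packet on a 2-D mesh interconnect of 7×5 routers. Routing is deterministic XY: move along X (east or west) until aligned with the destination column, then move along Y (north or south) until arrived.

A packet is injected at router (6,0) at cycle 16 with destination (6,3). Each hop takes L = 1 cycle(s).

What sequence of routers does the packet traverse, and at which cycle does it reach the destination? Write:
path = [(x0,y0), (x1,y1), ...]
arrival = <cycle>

[0] x=6 y=0 t=16
[1] x=6 y=1 t=17 →N
[2] x=6 y=2 t=18 →N
[3] x=6 y=3 t=19 →N

path = [(6,0), (6,1), (6,2), (6,3)]
arrival = 19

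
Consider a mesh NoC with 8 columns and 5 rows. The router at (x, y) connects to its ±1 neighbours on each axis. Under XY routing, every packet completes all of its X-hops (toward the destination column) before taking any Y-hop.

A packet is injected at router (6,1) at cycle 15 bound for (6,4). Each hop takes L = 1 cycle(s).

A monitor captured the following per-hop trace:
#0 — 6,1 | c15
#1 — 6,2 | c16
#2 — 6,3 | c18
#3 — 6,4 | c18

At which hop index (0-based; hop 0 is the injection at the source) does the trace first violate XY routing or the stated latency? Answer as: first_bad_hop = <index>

first_bad_hop = 2

[1] (+0,+1) / 1c ⇒ ok
[2] (+0,+1) / 2c ⇒ BAD: Δcyc=2≠L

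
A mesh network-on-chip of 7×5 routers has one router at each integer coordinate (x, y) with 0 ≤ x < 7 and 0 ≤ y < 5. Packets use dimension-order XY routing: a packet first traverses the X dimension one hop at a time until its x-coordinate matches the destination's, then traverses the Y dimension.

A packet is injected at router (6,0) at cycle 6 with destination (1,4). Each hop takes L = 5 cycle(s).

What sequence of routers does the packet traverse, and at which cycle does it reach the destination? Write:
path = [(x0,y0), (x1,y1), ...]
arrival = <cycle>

[0] x=6 y=0 t=6
[1] x=5 y=0 t=11 →W
[2] x=4 y=0 t=16 →W
[3] x=3 y=0 t=21 →W
[4] x=2 y=0 t=26 →W
[5] x=1 y=0 t=31 →W
[6] x=1 y=1 t=36 →N
[7] x=1 y=2 t=41 →N
[8] x=1 y=3 t=46 →N
[9] x=1 y=4 t=51 →N

path = [(6,0), (5,0), (4,0), (3,0), (2,0), (1,0), (1,1), (1,2), (1,3), (1,4)]
arrival = 51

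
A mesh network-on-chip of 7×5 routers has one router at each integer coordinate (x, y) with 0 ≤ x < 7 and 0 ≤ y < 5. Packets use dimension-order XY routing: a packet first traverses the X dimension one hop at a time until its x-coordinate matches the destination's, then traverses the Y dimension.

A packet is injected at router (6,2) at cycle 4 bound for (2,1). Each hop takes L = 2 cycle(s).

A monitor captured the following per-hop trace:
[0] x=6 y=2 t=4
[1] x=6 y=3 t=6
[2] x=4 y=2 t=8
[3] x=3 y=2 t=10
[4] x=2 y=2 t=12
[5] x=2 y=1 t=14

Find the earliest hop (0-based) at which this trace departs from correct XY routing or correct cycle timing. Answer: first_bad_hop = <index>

check 1→ d=(0,1) cyc+2: BAD: Y-move but x=6≠2

first_bad_hop = 1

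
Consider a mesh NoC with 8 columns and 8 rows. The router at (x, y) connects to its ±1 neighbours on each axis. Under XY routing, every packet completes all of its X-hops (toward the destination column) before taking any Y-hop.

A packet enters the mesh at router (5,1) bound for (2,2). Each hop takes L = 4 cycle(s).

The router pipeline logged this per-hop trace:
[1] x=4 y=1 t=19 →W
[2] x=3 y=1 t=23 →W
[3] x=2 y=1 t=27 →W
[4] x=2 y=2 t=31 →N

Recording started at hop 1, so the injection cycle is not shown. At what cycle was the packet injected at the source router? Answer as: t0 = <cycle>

t0 = 15

At hop 1 the cycle is 19; in general cyc_k = t0 + kL.
t0 = cyc[1] − L = 19 − 4 = 15.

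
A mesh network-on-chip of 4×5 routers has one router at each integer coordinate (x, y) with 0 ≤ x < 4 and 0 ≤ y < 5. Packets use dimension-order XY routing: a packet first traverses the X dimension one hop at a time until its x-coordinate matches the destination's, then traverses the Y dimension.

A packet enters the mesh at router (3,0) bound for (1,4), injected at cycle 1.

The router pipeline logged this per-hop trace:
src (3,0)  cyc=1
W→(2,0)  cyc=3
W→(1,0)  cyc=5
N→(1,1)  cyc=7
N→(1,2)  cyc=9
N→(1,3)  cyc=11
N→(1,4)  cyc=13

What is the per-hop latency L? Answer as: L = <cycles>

cyc[1] − cyc[0] = 3 − 1 = 2.
One hop costs L cycles, so L = 2.

L = 2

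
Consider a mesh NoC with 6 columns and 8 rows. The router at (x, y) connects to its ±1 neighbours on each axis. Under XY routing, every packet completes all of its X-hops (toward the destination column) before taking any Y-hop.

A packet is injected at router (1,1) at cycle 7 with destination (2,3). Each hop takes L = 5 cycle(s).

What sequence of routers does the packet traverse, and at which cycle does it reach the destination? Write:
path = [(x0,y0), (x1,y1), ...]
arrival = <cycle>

path = [(1,1), (2,1), (2,2), (2,3)]
arrival = 22

t=7: at (1,1)
t=12: at (2,1) after E
t=17: at (2,2) after N
t=22: at (2,3) after N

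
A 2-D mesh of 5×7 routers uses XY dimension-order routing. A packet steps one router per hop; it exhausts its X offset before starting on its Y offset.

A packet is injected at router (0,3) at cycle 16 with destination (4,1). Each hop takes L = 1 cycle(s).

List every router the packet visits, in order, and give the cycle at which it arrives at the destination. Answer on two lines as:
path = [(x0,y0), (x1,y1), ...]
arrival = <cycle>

hop 0: (0,3) @ cyc 16
hop 1: (1,3) @ cyc 17  [E]
hop 2: (2,3) @ cyc 18  [E]
hop 3: (3,3) @ cyc 19  [E]
hop 4: (4,3) @ cyc 20  [E]
hop 5: (4,2) @ cyc 21  [S]
hop 6: (4,1) @ cyc 22  [S]

path = [(0,3), (1,3), (2,3), (3,3), (4,3), (4,2), (4,1)]
arrival = 22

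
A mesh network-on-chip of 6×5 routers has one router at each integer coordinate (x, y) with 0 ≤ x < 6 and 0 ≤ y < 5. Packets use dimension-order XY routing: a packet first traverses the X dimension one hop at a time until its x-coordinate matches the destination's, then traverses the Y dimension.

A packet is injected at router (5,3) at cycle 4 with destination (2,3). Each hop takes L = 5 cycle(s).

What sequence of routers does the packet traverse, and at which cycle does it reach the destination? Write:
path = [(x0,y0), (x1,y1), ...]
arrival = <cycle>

path = [(5,3), (4,3), (3,3), (2,3)]
arrival = 19

  0. router=(5,3) cycle=4 (inject)
  1. router=(4,3) cycle=9 dir=W
  2. router=(3,3) cycle=14 dir=W
  3. router=(2,3) cycle=19 dir=W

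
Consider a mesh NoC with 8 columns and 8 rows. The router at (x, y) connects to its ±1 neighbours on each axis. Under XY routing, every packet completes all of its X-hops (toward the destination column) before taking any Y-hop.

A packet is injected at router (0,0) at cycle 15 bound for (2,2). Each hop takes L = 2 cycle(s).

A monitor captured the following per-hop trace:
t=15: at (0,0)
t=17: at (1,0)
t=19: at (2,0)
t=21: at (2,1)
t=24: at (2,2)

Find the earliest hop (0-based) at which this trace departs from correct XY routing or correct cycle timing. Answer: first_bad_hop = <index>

  1: Δx=+1 Δy=+0 Δt=2 [ok]
  2: Δx=+1 Δy=+0 Δt=2 [ok]
  3: Δx=+0 Δy=+1 Δt=2 [ok]
  4: Δx=+0 Δy=+1 Δt=3 [BAD: Δcyc=3≠L]

first_bad_hop = 4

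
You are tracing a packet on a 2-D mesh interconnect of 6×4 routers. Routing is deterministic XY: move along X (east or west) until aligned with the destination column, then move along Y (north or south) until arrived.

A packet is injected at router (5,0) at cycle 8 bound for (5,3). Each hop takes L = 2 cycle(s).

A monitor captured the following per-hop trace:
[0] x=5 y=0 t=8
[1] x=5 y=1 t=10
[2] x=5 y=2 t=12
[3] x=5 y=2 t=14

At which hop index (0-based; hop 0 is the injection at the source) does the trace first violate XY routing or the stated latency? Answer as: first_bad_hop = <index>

hop 1: step (+0,+1), +2 cyc — ok
hop 2: step (+0,+1), +2 cyc — ok
hop 3: step (+0,+0), +2 cyc — BAD: non-unit step

first_bad_hop = 3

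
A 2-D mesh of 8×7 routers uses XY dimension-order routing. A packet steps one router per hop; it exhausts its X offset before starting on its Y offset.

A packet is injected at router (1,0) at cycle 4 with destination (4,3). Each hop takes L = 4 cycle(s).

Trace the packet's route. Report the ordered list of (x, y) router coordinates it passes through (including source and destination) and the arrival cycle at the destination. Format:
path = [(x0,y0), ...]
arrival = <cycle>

[0] x=1 y=0 t=4
[1] x=2 y=0 t=8 →E
[2] x=3 y=0 t=12 →E
[3] x=4 y=0 t=16 →E
[4] x=4 y=1 t=20 →N
[5] x=4 y=2 t=24 →N
[6] x=4 y=3 t=28 →N

path = [(1,0), (2,0), (3,0), (4,0), (4,1), (4,2), (4,3)]
arrival = 28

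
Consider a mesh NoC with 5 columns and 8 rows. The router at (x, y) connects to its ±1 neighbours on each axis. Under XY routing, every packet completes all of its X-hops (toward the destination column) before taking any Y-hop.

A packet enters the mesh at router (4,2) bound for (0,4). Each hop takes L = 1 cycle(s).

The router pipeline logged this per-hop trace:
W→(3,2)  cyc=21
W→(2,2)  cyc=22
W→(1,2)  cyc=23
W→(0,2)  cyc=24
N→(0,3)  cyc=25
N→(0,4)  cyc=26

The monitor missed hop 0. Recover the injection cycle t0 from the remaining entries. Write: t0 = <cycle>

The first recorded entry is hop 1 at cycle 21.
Subtract one hop: t0 = 21 − 1 = 20.

t0 = 20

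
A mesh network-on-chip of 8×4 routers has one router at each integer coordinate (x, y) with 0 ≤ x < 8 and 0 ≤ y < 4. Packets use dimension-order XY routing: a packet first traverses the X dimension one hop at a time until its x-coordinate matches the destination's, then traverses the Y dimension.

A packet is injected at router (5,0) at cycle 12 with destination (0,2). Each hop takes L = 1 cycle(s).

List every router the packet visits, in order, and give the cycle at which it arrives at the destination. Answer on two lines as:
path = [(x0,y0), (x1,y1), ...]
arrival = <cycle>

  0. router=(5,0) cycle=12 (inject)
  1. router=(4,0) cycle=13 dir=W
  2. router=(3,0) cycle=14 dir=W
  3. router=(2,0) cycle=15 dir=W
  4. router=(1,0) cycle=16 dir=W
  5. router=(0,0) cycle=17 dir=W
  6. router=(0,1) cycle=18 dir=N
  7. router=(0,2) cycle=19 dir=N

path = [(5,0), (4,0), (3,0), (2,0), (1,0), (0,0), (0,1), (0,2)]
arrival = 19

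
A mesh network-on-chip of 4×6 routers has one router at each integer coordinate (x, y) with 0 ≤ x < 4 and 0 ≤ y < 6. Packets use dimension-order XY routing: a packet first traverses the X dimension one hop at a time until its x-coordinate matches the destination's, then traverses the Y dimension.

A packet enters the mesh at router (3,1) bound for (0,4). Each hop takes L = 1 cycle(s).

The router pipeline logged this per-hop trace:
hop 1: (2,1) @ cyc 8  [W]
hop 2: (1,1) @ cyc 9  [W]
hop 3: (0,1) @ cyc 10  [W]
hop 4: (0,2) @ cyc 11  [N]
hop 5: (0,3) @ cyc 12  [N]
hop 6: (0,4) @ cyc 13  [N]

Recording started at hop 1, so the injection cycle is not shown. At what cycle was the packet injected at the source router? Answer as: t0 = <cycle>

t0 = 7

The first recorded entry is hop 1 at cycle 8.
t0 = cyc[1] − L = 8 − 1 = 7.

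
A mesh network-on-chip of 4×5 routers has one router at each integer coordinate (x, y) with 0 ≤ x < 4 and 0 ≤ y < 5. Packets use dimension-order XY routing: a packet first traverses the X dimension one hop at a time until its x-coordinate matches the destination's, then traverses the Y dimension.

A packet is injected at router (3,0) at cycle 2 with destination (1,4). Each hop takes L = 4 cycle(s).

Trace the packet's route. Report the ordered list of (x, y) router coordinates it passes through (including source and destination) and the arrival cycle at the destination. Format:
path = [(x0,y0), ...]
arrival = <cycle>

path = [(3,0), (2,0), (1,0), (1,1), (1,2), (1,3), (1,4)]
arrival = 26

  0. router=(3,0) cycle=2 (inject)
  1. router=(2,0) cycle=6 dir=W
  2. router=(1,0) cycle=10 dir=W
  3. router=(1,1) cycle=14 dir=N
  4. router=(1,2) cycle=18 dir=N
  5. router=(1,3) cycle=22 dir=N
  6. router=(1,4) cycle=26 dir=N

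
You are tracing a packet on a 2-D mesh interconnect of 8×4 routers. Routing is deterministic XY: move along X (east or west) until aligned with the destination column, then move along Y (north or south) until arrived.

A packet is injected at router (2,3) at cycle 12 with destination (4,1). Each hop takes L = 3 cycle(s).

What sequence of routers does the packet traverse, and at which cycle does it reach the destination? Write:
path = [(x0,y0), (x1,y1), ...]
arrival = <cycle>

[0] x=2 y=3 t=12
[1] x=3 y=3 t=15 →E
[2] x=4 y=3 t=18 →E
[3] x=4 y=2 t=21 →S
[4] x=4 y=1 t=24 →S

path = [(2,3), (3,3), (4,3), (4,2), (4,1)]
arrival = 24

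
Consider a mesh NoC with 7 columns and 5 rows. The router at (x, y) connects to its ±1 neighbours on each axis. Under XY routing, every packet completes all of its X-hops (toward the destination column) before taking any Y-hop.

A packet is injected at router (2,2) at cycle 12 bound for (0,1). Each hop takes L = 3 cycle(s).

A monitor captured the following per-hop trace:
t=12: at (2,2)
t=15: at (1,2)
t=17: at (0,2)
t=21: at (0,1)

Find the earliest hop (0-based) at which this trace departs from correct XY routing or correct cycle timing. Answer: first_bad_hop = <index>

first_bad_hop = 2

check 1→ d=(-1,0) cyc+3: ok
check 2→ d=(-1,0) cyc+2: BAD: Δcyc=2≠L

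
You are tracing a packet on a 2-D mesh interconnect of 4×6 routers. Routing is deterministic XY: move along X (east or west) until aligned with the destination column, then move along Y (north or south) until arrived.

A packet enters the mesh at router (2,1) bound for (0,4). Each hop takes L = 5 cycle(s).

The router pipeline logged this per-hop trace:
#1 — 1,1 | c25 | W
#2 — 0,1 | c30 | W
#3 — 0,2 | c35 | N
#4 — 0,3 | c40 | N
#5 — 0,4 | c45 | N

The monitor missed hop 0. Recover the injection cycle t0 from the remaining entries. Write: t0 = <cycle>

t0 = 20

At hop 1 the cycle is 25; in general cyc_k = t0 + kL.
Subtract one hop: t0 = 25 − 5 = 20.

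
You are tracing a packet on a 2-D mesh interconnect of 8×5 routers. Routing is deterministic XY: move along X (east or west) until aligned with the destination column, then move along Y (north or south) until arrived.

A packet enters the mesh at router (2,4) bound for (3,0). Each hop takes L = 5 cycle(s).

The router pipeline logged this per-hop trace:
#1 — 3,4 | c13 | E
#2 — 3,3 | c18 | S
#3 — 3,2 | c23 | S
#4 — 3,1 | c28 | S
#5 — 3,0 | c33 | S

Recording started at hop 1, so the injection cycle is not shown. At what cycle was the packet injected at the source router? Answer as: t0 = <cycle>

cyc[1] = 13 and cyc[k] = t0 + k·L for every k.
t0 = cyc[1] − L = 13 − 5 = 8.

t0 = 8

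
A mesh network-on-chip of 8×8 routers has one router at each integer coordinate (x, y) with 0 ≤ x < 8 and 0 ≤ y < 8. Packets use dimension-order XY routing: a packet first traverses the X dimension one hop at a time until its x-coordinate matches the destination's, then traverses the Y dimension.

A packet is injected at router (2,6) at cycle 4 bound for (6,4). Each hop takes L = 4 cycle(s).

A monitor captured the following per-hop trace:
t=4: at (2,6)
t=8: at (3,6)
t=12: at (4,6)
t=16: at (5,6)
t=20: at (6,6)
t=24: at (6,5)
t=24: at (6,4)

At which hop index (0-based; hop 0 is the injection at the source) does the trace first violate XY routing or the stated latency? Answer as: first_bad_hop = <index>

check 1→ d=(1,0) cyc+4: ok
check 2→ d=(1,0) cyc+4: ok
check 3→ d=(1,0) cyc+4: ok
check 4→ d=(1,0) cyc+4: ok
check 5→ d=(0,-1) cyc+4: ok
check 6→ d=(0,-1) cyc+0: BAD: Δcyc=0≠L

first_bad_hop = 6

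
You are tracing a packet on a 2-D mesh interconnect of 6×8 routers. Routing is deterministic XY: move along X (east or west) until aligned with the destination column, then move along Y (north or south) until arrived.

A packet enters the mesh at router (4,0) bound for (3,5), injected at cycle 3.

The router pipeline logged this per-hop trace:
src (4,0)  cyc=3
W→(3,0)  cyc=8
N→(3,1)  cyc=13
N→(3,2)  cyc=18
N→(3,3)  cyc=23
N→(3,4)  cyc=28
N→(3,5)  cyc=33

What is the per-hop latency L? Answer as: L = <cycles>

Between hops 0 and 1 the cycle counter advances 8 − 3 = 5.
Each hop adds L, hence L = 5.

L = 5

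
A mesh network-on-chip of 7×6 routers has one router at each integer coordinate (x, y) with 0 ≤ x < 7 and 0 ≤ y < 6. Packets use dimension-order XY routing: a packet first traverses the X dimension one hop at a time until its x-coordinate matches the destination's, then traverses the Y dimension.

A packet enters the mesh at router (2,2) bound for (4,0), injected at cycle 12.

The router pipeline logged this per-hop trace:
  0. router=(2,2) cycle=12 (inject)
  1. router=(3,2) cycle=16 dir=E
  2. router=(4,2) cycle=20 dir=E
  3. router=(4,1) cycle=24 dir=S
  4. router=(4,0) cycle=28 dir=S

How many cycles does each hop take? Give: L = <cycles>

L = 4

From hop 0 (12) to hop 1 (16): +4 cycles.
One hop costs L cycles, so L = 4.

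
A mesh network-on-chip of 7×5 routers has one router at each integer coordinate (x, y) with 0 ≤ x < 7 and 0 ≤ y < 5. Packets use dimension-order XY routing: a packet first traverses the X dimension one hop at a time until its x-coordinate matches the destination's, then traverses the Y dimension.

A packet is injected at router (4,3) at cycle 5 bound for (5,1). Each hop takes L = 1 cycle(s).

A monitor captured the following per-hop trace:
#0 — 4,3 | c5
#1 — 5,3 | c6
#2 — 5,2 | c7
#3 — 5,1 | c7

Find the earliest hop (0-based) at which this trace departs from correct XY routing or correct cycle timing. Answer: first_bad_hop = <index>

first_bad_hop = 3

[1] (+1,+0) / 1c ⇒ ok
[2] (+0,-1) / 1c ⇒ ok
[3] (+0,-1) / 0c ⇒ BAD: Δcyc=0≠L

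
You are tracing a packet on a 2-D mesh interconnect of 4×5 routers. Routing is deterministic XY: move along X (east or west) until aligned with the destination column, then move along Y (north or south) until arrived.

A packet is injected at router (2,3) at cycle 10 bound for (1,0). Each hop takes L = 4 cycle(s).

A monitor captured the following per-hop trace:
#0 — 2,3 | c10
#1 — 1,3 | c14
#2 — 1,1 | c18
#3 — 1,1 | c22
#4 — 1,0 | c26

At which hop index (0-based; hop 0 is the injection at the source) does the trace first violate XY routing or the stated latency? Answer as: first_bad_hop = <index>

hop 1: step (-1,+0), +4 cyc — ok
hop 2: step (+0,-2), +4 cyc — BAD: non-unit step

first_bad_hop = 2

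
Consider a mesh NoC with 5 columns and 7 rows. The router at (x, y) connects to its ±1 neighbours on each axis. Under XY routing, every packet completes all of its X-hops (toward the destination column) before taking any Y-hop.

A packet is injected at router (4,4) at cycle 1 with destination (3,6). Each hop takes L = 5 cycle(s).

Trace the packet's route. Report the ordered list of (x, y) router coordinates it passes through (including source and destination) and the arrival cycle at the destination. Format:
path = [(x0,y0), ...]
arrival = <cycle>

[0] x=4 y=4 t=1
[1] x=3 y=4 t=6 →W
[2] x=3 y=5 t=11 →N
[3] x=3 y=6 t=16 →N

path = [(4,4), (3,4), (3,5), (3,6)]
arrival = 16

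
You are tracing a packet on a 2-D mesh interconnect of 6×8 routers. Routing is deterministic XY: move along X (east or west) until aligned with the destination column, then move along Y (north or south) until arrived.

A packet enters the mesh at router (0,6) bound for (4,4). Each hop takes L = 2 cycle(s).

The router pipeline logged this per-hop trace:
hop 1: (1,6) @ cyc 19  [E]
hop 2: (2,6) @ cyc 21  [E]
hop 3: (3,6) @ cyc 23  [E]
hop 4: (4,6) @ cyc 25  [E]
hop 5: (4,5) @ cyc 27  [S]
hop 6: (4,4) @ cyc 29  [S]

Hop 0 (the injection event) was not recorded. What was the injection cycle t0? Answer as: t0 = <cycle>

At hop 1 the cycle is 19; in general cyc_k = t0 + kL.
Therefore t0 = 19 − L = 17.

t0 = 17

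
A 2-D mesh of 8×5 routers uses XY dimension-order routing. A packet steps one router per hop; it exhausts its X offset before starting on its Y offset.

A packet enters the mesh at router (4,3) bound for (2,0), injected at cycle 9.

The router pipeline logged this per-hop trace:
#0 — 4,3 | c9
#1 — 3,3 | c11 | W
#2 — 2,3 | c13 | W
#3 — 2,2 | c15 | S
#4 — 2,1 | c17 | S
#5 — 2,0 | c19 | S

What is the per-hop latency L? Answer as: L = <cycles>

L = 2

From hop 0 (9) to hop 1 (11): +2 cycles.
One hop costs L cycles, so L = 2.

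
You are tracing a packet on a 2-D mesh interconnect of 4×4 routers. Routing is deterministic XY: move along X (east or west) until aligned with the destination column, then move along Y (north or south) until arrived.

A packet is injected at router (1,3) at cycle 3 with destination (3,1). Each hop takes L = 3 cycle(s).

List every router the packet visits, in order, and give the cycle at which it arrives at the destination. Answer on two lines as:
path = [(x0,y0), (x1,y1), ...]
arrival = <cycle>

path = [(1,3), (2,3), (3,3), (3,2), (3,1)]
arrival = 15

t=3: at (1,3)
t=6: at (2,3) after E
t=9: at (3,3) after E
t=12: at (3,2) after S
t=15: at (3,1) after S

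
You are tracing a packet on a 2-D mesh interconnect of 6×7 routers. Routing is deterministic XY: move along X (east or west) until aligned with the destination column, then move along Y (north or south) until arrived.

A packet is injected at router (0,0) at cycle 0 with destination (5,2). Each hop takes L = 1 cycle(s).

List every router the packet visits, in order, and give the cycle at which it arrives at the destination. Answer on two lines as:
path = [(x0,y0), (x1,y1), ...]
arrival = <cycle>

src (0,0)  cyc=0
E→(1,0)  cyc=1
E→(2,0)  cyc=2
E→(3,0)  cyc=3
E→(4,0)  cyc=4
E→(5,0)  cyc=5
N→(5,1)  cyc=6
N→(5,2)  cyc=7

path = [(0,0), (1,0), (2,0), (3,0), (4,0), (5,0), (5,1), (5,2)]
arrival = 7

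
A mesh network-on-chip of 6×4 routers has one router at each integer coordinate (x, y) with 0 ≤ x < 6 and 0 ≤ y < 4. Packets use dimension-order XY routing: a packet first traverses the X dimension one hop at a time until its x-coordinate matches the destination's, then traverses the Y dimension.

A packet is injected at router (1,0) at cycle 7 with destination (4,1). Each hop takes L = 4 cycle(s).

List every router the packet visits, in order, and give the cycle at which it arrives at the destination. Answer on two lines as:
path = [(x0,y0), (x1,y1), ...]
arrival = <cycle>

src (1,0)  cyc=7
E→(2,0)  cyc=11
E→(3,0)  cyc=15
E→(4,0)  cyc=19
N→(4,1)  cyc=23

path = [(1,0), (2,0), (3,0), (4,0), (4,1)]
arrival = 23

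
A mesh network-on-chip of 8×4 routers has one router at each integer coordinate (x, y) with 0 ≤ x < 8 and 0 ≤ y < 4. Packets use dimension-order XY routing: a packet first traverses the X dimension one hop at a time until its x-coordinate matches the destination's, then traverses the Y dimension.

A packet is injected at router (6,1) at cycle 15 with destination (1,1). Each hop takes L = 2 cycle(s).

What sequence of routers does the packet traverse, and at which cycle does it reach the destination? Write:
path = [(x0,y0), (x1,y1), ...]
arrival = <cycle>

path = [(6,1), (5,1), (4,1), (3,1), (2,1), (1,1)]
arrival = 25

t=15: at (6,1)
t=17: at (5,1) after W
t=19: at (4,1) after W
t=21: at (3,1) after W
t=23: at (2,1) after W
t=25: at (1,1) after W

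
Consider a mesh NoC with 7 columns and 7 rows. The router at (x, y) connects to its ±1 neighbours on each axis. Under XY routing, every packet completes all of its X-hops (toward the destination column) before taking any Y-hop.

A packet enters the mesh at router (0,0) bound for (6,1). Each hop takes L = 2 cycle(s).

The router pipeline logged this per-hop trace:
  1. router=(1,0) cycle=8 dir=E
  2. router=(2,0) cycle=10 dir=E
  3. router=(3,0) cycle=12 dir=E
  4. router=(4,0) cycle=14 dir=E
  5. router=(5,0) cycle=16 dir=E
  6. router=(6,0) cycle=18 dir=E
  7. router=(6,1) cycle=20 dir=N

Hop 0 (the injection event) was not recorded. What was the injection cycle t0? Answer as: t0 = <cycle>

The first recorded entry is hop 1 at cycle 8.
Subtract one hop: t0 = 8 − 2 = 6.

t0 = 6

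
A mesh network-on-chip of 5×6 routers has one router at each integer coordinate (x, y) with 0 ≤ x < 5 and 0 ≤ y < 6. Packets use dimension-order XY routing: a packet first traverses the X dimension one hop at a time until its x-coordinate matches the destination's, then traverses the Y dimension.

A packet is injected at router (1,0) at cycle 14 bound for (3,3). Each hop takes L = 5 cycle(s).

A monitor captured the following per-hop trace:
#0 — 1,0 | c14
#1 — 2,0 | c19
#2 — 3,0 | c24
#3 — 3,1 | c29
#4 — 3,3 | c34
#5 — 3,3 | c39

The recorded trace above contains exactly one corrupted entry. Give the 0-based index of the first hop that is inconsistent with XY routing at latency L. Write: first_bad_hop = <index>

  1: Δx=+1 Δy=+0 Δt=5 [ok]
  2: Δx=+1 Δy=+0 Δt=5 [ok]
  3: Δx=+0 Δy=+1 Δt=5 [ok]
  4: Δx=+0 Δy=+2 Δt=5 [BAD: non-unit step]

first_bad_hop = 4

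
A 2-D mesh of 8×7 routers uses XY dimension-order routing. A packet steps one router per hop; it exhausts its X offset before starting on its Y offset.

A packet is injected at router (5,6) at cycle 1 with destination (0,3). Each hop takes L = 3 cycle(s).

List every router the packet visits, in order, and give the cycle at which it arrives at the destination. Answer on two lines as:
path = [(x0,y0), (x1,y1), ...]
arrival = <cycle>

path = [(5,6), (4,6), (3,6), (2,6), (1,6), (0,6), (0,5), (0,4), (0,3)]
arrival = 25

t=1: at (5,6)
t=4: at (4,6) after W
t=7: at (3,6) after W
t=10: at (2,6) after W
t=13: at (1,6) after W
t=16: at (0,6) after W
t=19: at (0,5) after S
t=22: at (0,4) after S
t=25: at (0,3) after S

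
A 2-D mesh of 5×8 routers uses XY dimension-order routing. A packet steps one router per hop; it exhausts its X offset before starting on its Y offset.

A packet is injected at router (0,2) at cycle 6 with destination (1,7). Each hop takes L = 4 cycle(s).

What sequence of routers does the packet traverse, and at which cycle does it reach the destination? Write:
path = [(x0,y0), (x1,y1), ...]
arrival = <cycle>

path = [(0,2), (1,2), (1,3), (1,4), (1,5), (1,6), (1,7)]
arrival = 30

t=6: at (0,2)
t=10: at (1,2) after E
t=14: at (1,3) after N
t=18: at (1,4) after N
t=22: at (1,5) after N
t=26: at (1,6) after N
t=30: at (1,7) after N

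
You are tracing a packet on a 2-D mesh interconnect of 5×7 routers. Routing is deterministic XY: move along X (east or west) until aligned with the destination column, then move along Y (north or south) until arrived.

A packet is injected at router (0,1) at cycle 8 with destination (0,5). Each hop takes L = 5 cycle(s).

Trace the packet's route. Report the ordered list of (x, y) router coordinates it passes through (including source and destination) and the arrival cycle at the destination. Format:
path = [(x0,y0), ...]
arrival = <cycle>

#0 — 0,1 | c8
#1 — 0,2 | c13 | N
#2 — 0,3 | c18 | N
#3 — 0,4 | c23 | N
#4 — 0,5 | c28 | N

path = [(0,1), (0,2), (0,3), (0,4), (0,5)]
arrival = 28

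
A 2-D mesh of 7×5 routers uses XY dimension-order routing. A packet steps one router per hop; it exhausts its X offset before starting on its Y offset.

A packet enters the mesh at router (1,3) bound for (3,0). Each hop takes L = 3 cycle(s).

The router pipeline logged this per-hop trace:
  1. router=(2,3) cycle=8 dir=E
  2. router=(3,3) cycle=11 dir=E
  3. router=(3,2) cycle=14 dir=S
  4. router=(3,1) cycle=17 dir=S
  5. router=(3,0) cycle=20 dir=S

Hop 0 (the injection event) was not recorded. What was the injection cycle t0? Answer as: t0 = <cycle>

t0 = 5

Hop 1 reached at cycle 8; hop k is at t0 + k·L.
Subtract one hop: t0 = 8 − 3 = 5.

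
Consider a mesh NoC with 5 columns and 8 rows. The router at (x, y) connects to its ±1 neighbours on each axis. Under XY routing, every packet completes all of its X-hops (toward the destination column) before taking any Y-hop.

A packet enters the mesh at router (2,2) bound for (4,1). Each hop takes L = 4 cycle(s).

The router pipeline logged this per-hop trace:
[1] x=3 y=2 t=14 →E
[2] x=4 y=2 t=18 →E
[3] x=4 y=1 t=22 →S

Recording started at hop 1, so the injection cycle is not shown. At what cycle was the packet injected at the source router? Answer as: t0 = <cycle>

Hop 1 reached at cycle 14; hop k is at t0 + k·L.
So t0 = 14 − 1·4 = 10.

t0 = 10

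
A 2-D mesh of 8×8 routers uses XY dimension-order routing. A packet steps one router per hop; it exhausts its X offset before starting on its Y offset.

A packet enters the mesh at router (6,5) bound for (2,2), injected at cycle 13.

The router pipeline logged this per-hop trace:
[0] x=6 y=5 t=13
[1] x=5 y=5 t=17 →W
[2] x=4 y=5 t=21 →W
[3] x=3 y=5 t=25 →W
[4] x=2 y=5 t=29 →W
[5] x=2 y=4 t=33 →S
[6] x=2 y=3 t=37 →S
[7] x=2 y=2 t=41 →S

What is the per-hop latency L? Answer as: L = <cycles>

cyc[1] − cyc[0] = 17 − 13 = 4.
One hop costs L cycles, so L = 4.

L = 4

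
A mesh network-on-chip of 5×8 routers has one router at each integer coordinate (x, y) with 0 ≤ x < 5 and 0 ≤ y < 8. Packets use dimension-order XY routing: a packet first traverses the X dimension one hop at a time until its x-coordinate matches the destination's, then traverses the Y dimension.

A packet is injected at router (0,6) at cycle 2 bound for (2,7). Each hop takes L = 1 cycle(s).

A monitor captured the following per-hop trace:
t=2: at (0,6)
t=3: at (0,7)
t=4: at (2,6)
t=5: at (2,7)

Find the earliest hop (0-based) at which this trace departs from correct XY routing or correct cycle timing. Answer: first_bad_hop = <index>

first_bad_hop = 1

  1: Δx=+0 Δy=+1 Δt=1 [BAD: Y-move but x=0≠2]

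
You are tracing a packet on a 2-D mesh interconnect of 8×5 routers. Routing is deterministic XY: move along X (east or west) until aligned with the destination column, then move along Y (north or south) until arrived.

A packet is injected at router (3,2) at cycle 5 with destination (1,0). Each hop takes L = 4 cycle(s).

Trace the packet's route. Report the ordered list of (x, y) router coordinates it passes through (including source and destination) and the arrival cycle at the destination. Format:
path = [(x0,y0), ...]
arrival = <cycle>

path = [(3,2), (2,2), (1,2), (1,1), (1,0)]
arrival = 21

#0 — 3,2 | c5
#1 — 2,2 | c9 | W
#2 — 1,2 | c13 | W
#3 — 1,1 | c17 | S
#4 — 1,0 | c21 | S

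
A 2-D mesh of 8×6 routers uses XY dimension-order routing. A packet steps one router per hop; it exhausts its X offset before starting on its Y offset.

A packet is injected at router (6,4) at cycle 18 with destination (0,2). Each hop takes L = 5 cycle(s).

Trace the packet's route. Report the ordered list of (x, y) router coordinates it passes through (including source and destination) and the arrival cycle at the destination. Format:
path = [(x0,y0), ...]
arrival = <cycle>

path = [(6,4), (5,4), (4,4), (3,4), (2,4), (1,4), (0,4), (0,3), (0,2)]
arrival = 58

#0 — 6,4 | c18
#1 — 5,4 | c23 | W
#2 — 4,4 | c28 | W
#3 — 3,4 | c33 | W
#4 — 2,4 | c38 | W
#5 — 1,4 | c43 | W
#6 — 0,4 | c48 | W
#7 — 0,3 | c53 | S
#8 — 0,2 | c58 | S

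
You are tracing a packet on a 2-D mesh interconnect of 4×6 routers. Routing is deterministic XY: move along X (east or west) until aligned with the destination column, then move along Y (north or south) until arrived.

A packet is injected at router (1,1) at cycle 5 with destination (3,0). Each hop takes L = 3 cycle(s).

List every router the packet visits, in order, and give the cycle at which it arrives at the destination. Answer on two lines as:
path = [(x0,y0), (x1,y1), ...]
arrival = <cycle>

path = [(1,1), (2,1), (3,1), (3,0)]
arrival = 14

hop 0: (1,1) @ cyc 5
hop 1: (2,1) @ cyc 8  [E]
hop 2: (3,1) @ cyc 11  [E]
hop 3: (3,0) @ cyc 14  [S]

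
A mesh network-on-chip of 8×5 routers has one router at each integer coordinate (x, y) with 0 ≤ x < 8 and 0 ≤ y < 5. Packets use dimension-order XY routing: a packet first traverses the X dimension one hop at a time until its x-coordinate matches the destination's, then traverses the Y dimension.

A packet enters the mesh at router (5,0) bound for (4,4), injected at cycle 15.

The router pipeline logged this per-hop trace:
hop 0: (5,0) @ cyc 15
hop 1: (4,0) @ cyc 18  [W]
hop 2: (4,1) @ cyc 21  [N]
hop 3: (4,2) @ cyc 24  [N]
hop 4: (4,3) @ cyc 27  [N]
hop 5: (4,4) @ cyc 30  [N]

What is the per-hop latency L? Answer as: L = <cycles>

Between hops 0 and 1 the cycle counter advances 18 − 15 = 3.
Each hop adds L, hence L = 3.

L = 3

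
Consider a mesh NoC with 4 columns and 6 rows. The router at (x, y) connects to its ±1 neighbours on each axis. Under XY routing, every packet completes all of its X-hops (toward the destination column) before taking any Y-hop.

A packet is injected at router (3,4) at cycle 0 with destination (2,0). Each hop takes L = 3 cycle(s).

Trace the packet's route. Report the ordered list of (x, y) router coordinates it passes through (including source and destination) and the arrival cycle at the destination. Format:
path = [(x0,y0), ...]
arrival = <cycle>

src (3,4)  cyc=0
W→(2,4)  cyc=3
S→(2,3)  cyc=6
S→(2,2)  cyc=9
S→(2,1)  cyc=12
S→(2,0)  cyc=15

path = [(3,4), (2,4), (2,3), (2,2), (2,1), (2,0)]
arrival = 15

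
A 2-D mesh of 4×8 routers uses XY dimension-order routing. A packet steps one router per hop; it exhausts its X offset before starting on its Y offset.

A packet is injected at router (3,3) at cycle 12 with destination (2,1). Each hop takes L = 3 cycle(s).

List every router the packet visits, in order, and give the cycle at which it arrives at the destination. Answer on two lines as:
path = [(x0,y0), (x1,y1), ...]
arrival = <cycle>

hop 0: (3,3) @ cyc 12
hop 1: (2,3) @ cyc 15  [W]
hop 2: (2,2) @ cyc 18  [S]
hop 3: (2,1) @ cyc 21  [S]

path = [(3,3), (2,3), (2,2), (2,1)]
arrival = 21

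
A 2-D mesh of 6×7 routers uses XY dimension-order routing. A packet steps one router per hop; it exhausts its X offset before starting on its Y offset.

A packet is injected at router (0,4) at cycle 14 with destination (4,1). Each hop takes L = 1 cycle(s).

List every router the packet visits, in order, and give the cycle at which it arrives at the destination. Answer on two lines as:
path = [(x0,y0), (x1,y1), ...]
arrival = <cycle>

path = [(0,4), (1,4), (2,4), (3,4), (4,4), (4,3), (4,2), (4,1)]
arrival = 21

[0] x=0 y=4 t=14
[1] x=1 y=4 t=15 →E
[2] x=2 y=4 t=16 →E
[3] x=3 y=4 t=17 →E
[4] x=4 y=4 t=18 →E
[5] x=4 y=3 t=19 →S
[6] x=4 y=2 t=20 →S
[7] x=4 y=1 t=21 →S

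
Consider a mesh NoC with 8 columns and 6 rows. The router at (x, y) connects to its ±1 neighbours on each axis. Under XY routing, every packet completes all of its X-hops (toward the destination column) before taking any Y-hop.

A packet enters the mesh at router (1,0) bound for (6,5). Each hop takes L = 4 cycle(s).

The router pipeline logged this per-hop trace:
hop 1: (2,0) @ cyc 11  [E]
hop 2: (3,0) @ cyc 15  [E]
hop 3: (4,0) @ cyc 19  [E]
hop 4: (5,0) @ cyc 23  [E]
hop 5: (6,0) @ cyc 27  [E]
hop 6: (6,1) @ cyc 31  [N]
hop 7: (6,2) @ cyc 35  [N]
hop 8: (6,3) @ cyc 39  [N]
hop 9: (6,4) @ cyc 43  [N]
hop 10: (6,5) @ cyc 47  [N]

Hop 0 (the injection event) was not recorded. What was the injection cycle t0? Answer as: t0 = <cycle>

t0 = 7

Hop 1 reached at cycle 11; hop k is at t0 + k·L.
So t0 = 11 − 1·4 = 7.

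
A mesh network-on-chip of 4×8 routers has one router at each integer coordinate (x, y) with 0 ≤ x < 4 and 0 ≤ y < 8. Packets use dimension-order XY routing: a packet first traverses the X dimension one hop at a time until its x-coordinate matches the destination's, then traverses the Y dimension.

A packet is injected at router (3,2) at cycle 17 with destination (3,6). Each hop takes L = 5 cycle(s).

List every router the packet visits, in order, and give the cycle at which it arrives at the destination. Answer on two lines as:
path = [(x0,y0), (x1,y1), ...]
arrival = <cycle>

path = [(3,2), (3,3), (3,4), (3,5), (3,6)]
arrival = 37

hop 0: (3,2) @ cyc 17
hop 1: (3,3) @ cyc 22  [N]
hop 2: (3,4) @ cyc 27  [N]
hop 3: (3,5) @ cyc 32  [N]
hop 4: (3,6) @ cyc 37  [N]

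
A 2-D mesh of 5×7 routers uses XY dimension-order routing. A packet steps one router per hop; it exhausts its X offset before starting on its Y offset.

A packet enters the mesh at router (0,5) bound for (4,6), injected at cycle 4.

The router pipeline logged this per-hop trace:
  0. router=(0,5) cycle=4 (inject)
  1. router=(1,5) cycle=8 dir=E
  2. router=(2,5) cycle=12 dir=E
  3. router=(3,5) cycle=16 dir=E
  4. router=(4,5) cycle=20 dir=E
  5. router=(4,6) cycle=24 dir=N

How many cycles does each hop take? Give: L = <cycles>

L = 4

From hop 0 (4) to hop 1 (8): +4 cycles.
That increment is L by definition: L = 4.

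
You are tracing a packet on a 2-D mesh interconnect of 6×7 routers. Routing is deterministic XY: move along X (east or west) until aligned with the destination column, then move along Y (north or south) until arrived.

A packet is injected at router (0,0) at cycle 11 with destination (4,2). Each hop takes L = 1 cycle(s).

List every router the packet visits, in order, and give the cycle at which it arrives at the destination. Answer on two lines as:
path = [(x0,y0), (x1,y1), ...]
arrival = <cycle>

#0 — 0,0 | c11
#1 — 1,0 | c12 | E
#2 — 2,0 | c13 | E
#3 — 3,0 | c14 | E
#4 — 4,0 | c15 | E
#5 — 4,1 | c16 | N
#6 — 4,2 | c17 | N

path = [(0,0), (1,0), (2,0), (3,0), (4,0), (4,1), (4,2)]
arrival = 17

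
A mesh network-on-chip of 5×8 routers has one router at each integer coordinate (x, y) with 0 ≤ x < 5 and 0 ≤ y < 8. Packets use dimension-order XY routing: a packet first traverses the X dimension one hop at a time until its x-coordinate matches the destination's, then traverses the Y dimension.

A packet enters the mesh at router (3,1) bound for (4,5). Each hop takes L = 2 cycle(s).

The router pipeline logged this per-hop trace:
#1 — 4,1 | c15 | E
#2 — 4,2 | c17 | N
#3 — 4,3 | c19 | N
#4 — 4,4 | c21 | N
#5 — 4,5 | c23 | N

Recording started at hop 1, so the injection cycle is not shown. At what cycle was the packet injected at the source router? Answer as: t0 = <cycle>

cyc[1] = 15 and cyc[k] = t0 + k·L for every k.
So t0 = 15 − 1·2 = 13.

t0 = 13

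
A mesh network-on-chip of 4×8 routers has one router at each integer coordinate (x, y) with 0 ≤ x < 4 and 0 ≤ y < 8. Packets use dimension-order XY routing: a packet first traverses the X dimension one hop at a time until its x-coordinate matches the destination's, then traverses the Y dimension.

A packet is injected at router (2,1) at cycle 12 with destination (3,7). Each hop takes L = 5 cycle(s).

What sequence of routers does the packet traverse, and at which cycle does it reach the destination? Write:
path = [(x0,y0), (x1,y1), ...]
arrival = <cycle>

t=12: at (2,1)
t=17: at (3,1) after E
t=22: at (3,2) after N
t=27: at (3,3) after N
t=32: at (3,4) after N
t=37: at (3,5) after N
t=42: at (3,6) after N
t=47: at (3,7) after N

path = [(2,1), (3,1), (3,2), (3,3), (3,4), (3,5), (3,6), (3,7)]
arrival = 47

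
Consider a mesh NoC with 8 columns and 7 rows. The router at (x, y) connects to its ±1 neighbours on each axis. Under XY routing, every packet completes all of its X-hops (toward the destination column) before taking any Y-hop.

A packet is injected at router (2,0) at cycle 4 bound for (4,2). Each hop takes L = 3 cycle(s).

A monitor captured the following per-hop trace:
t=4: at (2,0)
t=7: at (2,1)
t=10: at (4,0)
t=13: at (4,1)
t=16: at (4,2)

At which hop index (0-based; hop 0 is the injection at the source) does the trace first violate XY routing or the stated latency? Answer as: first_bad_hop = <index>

first_bad_hop = 1

check 1→ d=(0,1) cyc+3: BAD: Y-move but x=2≠4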